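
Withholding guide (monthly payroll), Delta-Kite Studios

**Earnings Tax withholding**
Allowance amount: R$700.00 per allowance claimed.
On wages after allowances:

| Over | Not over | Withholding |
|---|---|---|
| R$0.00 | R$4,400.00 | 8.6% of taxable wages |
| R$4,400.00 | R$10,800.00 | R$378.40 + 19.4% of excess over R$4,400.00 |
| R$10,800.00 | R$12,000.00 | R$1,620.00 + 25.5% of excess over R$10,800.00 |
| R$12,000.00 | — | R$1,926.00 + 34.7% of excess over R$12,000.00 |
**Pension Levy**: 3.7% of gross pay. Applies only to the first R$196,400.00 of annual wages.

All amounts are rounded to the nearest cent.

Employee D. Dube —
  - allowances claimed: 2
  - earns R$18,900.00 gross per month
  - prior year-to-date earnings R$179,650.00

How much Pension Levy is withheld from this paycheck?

Pension Levy: cap R$196,400.00 − YTD R$179,650.00 = R$16,750.00 subject; 3.7% × R$16,750.00 = R$619.75

R$619.75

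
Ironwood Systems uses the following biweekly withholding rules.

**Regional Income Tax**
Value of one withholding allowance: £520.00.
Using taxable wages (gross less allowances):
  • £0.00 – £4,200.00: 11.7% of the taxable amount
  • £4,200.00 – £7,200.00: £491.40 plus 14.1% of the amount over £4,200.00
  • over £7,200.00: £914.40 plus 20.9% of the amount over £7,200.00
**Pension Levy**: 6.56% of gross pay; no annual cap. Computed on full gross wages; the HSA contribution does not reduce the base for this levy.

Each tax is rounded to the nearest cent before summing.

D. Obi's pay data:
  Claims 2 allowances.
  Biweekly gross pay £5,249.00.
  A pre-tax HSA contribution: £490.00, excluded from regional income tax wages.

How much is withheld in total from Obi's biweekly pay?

Regional Income Tax: taxable = £5,249.00 − £490.00 − 2×£520.00 = £3,719.00
  11.7% × £3,719.00 = £435.12
Pension Levy: 6.56% × £5,249.00 = £344.33
Total: £435.12 + £344.33 = £779.45

£779.45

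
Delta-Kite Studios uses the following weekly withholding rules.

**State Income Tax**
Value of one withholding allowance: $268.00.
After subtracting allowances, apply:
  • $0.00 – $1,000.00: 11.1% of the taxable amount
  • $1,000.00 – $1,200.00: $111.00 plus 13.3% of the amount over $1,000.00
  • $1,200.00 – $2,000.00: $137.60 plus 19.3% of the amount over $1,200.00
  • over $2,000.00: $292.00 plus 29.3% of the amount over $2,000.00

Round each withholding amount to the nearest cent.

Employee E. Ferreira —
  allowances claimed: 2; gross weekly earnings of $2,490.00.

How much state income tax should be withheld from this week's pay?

$283.12

State Income Tax: taxable = $2,490.00 − 2×$268.00 = $1,954.00
  $137.60 + 19.3% × ($1,954.00 − $1,200.00) = $137.60 + 19.3% × $754.00 = $283.12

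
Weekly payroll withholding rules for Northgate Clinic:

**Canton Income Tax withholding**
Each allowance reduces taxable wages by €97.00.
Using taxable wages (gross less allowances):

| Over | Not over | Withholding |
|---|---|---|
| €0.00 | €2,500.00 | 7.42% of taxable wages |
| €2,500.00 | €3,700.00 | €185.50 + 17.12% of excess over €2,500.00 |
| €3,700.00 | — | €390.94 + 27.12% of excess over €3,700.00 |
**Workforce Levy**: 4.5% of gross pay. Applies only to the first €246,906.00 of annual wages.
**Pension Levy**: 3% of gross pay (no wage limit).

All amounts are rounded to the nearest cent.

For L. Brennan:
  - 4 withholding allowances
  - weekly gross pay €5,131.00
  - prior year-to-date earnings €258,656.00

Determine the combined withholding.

Canton Income Tax: taxable = €5,131.00 − 4×€97.00 = €4,743.00
  €390.94 + 27.12% × (€4,743.00 − €3,700.00) = €390.94 + 27.12% × €1,043.00 = €673.80
Workforce Levy: YTD €258,656.00 ≥ cap €246,906.00 → €0.00
Pension Levy: 3% × €5,131.00 = €153.93
Total: €673.80 + €0.00 + €153.93 = €827.73

€827.73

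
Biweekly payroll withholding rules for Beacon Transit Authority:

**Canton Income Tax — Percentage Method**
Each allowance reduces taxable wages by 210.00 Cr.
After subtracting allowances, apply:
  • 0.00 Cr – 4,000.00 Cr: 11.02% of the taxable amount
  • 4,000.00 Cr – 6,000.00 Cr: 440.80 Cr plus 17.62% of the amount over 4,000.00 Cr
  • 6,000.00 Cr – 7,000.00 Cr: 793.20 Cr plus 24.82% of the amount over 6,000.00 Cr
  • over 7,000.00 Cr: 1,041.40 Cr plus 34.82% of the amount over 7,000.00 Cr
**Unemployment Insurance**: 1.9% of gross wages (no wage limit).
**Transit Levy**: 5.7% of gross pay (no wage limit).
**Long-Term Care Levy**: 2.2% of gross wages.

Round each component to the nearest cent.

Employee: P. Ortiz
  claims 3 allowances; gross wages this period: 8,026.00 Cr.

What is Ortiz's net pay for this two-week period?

6,060.17 Cr

Canton Income Tax: taxable = 8,026.00 Cr − 3×210.00 Cr = 7,396.00 Cr
  1,041.40 Cr + 34.82% × (7,396.00 Cr − 7,000.00 Cr) = 1,041.40 Cr + 34.82% × 396.00 Cr = 1,179.29 Cr
Unemployment Insurance: 1.9% × 8,026.00 Cr = 152.49 Cr
Transit Levy: 5.7% × 8,026.00 Cr = 457.48 Cr
Long-Term Care Levy: 2.2% × 8,026.00 Cr = 176.57 Cr
Total withheld: 1,179.29 Cr + 152.49 Cr + 457.48 Cr + 176.57 Cr = 1,965.83 Cr
Net pay: 8,026.00 Cr − 1,965.83 Cr = 6,060.17 Cr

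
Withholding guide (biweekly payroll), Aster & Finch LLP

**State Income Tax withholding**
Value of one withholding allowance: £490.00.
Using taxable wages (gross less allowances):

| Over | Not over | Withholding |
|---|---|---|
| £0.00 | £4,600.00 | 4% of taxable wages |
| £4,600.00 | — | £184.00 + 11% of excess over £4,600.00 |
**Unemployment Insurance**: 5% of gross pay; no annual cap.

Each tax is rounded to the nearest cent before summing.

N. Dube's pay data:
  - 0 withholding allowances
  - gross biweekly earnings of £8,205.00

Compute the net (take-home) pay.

£7,214.20

State Income Tax: taxable = £8,205.00
  £184.00 + 11% × (£8,205.00 − £4,600.00) = £184.00 + 11% × £3,605.00 = £580.55
Unemployment Insurance: 5% × £8,205.00 = £410.25
Total withheld: £580.55 + £410.25 = £990.80
Net pay: £8,205.00 − £990.80 = £7,214.20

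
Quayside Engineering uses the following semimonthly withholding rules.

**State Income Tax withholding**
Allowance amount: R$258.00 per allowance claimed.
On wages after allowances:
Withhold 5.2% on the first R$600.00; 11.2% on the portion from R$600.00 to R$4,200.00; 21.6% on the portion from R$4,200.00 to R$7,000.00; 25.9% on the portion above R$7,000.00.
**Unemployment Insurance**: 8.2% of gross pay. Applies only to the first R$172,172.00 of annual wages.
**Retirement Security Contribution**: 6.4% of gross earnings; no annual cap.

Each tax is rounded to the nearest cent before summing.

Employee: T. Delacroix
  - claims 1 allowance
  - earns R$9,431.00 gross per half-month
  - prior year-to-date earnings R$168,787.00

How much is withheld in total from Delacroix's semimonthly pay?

State Income Tax: taxable = R$9,431.00 − 1×R$258.00 = R$9,173.00
  R$1,039.20 + 25.9% × (R$9,173.00 − R$7,000.00) = R$1,039.20 + 25.9% × R$2,173.00 = R$1,602.01
Unemployment Insurance: cap R$172,172.00 − YTD R$168,787.00 = R$3,385.00 subject; 8.2% × R$3,385.00 = R$277.57
Retirement Security Contribution: 6.4% × R$9,431.00 = R$603.58
Total: R$1,602.01 + R$277.57 + R$603.58 = R$2,483.16

R$2,483.16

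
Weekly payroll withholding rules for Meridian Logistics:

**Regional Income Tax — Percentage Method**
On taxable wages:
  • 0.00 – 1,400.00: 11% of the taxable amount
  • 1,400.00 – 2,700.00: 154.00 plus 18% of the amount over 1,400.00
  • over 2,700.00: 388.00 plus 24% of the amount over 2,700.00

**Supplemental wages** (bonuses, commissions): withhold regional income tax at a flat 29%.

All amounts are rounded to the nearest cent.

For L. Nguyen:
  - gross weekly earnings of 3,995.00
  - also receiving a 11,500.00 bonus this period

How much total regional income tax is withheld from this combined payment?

Regional Income Tax: taxable = 3,995.00
  388.00 + 24% × (3,995.00 − 2,700.00) = 388.00 + 24% × 1,295.00 = 698.80
Supplemental (29% flat on bonus): 29% × 11,500.00 = 3,335.00
Total regional income tax: 698.80 + 3,335.00 = 4,033.80

4,033.80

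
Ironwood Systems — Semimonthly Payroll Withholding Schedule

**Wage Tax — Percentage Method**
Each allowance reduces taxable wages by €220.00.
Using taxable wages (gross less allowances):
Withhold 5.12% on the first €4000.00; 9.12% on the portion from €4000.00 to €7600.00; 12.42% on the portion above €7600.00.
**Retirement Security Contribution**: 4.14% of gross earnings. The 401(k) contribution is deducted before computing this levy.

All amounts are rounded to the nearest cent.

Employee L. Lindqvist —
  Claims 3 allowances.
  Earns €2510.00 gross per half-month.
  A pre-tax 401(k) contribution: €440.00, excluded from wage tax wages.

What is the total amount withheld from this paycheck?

Wage Tax: taxable = €2510.00 − €440.00 − 3×€220.00 = €1410.00
  5.12% × €1410.00 = €72.19
Retirement Security Contribution: 4.14% × €2070.00 = €85.70
Total: €72.19 + €85.70 = €157.89

€157.89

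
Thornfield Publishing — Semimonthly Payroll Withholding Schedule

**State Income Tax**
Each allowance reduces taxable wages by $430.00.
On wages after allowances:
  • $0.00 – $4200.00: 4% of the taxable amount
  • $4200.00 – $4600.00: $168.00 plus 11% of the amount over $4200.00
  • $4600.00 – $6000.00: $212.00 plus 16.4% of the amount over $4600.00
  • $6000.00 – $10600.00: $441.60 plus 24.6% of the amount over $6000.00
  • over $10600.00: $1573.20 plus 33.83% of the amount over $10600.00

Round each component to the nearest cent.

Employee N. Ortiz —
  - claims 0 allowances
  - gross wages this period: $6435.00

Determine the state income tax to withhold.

$548.61

State Income Tax: taxable = $6435.00
  $441.60 + 24.6% × ($6435.00 − $6000.00) = $441.60 + 24.6% × $435.00 = $548.61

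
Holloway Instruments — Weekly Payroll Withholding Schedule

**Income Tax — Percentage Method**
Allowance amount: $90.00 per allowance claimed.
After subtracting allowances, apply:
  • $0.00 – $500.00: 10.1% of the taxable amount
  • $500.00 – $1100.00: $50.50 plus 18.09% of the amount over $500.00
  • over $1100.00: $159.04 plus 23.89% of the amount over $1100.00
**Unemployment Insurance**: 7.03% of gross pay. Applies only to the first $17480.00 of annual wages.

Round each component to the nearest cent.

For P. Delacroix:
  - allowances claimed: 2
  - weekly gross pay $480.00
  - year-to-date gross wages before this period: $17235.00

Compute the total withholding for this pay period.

$47.52

Income Tax: taxable = $480.00 − 2×$90.00 = $300.00
  10.1% × $300.00 = $30.30
Unemployment Insurance: cap $17480.00 − YTD $17235.00 = $245.00 subject; 7.03% × $245.00 = $17.22
Total: $30.30 + $17.22 = $47.52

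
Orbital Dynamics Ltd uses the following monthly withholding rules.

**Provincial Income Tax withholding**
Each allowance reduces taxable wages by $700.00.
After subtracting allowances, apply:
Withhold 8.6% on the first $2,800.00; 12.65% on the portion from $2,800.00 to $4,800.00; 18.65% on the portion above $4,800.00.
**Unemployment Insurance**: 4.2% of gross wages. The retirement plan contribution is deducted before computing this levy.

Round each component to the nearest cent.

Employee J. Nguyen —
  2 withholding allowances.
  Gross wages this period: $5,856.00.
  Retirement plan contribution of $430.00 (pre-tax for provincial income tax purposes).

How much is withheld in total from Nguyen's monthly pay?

$623.78

Provincial Income Tax: taxable = $5,856.00 − $430.00 − 2×$700.00 = $4,026.00
  $240.80 + 12.65% × ($4,026.00 − $2,800.00) = $240.80 + 12.65% × $1,226.00 = $395.89
Unemployment Insurance: 4.2% × $5,426.00 = $227.89
Total: $395.89 + $227.89 = $623.78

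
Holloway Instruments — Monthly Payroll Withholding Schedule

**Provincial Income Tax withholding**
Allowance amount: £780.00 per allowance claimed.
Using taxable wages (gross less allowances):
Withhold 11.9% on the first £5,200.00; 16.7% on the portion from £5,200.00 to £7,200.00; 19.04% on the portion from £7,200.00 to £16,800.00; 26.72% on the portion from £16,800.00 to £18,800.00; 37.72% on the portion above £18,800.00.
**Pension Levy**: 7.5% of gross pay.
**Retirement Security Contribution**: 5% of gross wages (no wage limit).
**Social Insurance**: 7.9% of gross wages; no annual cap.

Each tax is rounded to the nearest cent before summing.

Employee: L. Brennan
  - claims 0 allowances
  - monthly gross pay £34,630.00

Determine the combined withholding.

Provincial Income Tax: taxable = £34,630.00
  £3,315.04 + 37.72% × (£34,630.00 − £18,800.00) = £3,315.04 + 37.72% × £15,830.00 = £9,286.12
Pension Levy: 7.5% × £34,630.00 = £2,597.25
Retirement Security Contribution: 5% × £34,630.00 = £1,731.50
Social Insurance: 7.9% × £34,630.00 = £2,735.77
Total: £9,286.12 + £2,597.25 + £1,731.50 + £2,735.77 = £16,350.64

£16,350.64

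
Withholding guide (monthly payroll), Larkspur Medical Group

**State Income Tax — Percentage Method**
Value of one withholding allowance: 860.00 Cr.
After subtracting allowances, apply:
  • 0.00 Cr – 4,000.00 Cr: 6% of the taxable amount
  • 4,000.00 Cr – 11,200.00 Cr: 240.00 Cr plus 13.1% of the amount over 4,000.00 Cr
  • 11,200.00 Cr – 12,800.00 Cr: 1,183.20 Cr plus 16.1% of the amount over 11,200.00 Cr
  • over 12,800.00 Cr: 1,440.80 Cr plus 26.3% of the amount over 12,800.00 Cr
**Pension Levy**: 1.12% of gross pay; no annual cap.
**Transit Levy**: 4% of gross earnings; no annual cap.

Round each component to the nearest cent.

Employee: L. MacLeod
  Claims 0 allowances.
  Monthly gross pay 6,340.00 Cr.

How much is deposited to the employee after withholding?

5,468.85 Cr

State Income Tax: taxable = 6,340.00 Cr
  240.00 Cr + 13.1% × (6,340.00 Cr − 4,000.00 Cr) = 240.00 Cr + 13.1% × 2,340.00 Cr = 546.54 Cr
Pension Levy: 1.12% × 6,340.00 Cr = 71.01 Cr
Transit Levy: 4% × 6,340.00 Cr = 253.60 Cr
Total withheld: 546.54 Cr + 71.01 Cr + 253.60 Cr = 871.15 Cr
Net pay: 6,340.00 Cr − 871.15 Cr = 5,468.85 Cr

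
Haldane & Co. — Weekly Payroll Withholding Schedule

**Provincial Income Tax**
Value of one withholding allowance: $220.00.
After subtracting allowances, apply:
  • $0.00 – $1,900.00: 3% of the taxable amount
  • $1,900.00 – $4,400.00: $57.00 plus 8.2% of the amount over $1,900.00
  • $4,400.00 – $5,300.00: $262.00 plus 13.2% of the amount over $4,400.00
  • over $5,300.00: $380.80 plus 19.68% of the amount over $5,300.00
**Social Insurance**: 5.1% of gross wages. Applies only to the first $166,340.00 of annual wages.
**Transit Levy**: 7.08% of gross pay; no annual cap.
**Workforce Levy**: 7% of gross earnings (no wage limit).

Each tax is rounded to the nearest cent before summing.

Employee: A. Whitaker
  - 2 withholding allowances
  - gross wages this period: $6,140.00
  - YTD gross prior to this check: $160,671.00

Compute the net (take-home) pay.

$4,526.85

Provincial Income Tax: taxable = $6,140.00 − 2×$220.00 = $5,700.00
  $380.80 + 19.68% × ($5,700.00 − $5,300.00) = $380.80 + 19.68% × $400.00 = $459.52
Social Insurance: cap $166,340.00 − YTD $160,671.00 = $5,669.00 subject; 5.1% × $5,669.00 = $289.12
Transit Levy: 7.08% × $6,140.00 = $434.71
Workforce Levy: 7% × $6,140.00 = $429.80
Total withheld: $459.52 + $289.12 + $434.71 + $429.80 = $1,613.15
Net pay: $6,140.00 − $1,613.15 = $4,526.85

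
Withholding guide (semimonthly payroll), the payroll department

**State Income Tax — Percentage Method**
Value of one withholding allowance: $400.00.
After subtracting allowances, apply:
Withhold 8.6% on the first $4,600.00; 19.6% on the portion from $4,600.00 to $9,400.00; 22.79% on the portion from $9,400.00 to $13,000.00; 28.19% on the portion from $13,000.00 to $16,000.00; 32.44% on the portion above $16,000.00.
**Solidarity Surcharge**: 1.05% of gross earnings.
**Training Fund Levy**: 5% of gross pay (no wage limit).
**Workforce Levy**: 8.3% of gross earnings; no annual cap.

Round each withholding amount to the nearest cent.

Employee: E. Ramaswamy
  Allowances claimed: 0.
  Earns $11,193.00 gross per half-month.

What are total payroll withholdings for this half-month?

$3,351.22

State Income Tax: taxable = $11,193.00
  $1,336.40 + 22.79% × ($11,193.00 − $9,400.00) = $1,336.40 + 22.79% × $1,793.00 = $1,745.02
Solidarity Surcharge: 1.05% × $11,193.00 = $117.53
Training Fund Levy: 5% × $11,193.00 = $559.65
Workforce Levy: 8.3% × $11,193.00 = $929.02
Total: $1,745.02 + $117.53 + $559.65 + $929.02 = $3,351.22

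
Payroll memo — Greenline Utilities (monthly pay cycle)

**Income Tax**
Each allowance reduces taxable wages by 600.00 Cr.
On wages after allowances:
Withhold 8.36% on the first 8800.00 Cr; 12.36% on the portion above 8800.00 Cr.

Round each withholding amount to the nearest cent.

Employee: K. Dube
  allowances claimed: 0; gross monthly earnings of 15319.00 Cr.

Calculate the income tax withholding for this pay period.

Income Tax: taxable = 15319.00 Cr
  735.68 Cr + 12.36% × (15319.00 Cr − 8800.00 Cr) = 735.68 Cr + 12.36% × 6519.00 Cr = 1541.43 Cr

1541.43 Cr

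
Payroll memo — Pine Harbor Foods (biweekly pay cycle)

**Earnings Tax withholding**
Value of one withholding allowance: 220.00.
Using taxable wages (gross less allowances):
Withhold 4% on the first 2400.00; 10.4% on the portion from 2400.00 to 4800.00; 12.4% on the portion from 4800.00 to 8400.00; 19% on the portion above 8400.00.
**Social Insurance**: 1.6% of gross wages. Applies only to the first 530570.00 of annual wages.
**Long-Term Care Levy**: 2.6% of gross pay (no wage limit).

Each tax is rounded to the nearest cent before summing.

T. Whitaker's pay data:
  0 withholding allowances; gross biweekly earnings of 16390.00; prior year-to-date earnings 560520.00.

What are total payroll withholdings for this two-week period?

Earnings Tax: taxable = 16390.00
  792.00 + 19% × (16390.00 − 8400.00) = 792.00 + 19% × 7990.00 = 2310.10
Social Insurance: YTD 560520.00 ≥ cap 530570.00 → 0.00
Long-Term Care Levy: 2.6% × 16390.00 = 426.14
Total: 2310.10 + 0.00 + 426.14 = 2736.24

2736.24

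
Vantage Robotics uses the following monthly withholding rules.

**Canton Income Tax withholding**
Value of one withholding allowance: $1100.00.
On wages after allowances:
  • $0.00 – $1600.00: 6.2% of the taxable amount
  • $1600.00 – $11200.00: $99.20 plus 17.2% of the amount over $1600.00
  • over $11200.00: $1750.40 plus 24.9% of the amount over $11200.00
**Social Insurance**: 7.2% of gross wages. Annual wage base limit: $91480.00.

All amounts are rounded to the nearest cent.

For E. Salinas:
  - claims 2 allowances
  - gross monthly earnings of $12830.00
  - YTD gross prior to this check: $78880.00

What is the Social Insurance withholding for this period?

$907.20

Social Insurance: cap $91480.00 − YTD $78880.00 = $12600.00 subject; 7.2% × $12600.00 = $907.20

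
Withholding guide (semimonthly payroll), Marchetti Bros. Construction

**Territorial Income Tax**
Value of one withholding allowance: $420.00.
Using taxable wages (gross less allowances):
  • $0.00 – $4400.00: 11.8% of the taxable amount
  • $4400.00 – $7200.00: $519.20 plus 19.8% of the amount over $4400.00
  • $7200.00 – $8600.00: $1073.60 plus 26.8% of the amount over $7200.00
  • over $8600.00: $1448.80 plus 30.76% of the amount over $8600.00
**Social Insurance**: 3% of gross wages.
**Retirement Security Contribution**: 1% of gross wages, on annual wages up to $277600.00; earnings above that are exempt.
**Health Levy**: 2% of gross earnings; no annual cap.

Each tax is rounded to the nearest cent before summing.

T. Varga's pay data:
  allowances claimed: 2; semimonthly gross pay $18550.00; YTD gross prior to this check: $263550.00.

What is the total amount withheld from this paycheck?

$5319.04

Territorial Income Tax: taxable = $18550.00 − 2×$420.00 = $17710.00
  $1448.80 + 30.76% × ($17710.00 − $8600.00) = $1448.80 + 30.76% × $9110.00 = $4251.04
Social Insurance: 3% × $18550.00 = $556.50
Retirement Security Contribution: cap $277600.00 − YTD $263550.00 = $14050.00 subject; 1% × $14050.00 = $140.50
Health Levy: 2% × $18550.00 = $371.00
Total: $4251.04 + $556.50 + $140.50 + $371.00 = $5319.04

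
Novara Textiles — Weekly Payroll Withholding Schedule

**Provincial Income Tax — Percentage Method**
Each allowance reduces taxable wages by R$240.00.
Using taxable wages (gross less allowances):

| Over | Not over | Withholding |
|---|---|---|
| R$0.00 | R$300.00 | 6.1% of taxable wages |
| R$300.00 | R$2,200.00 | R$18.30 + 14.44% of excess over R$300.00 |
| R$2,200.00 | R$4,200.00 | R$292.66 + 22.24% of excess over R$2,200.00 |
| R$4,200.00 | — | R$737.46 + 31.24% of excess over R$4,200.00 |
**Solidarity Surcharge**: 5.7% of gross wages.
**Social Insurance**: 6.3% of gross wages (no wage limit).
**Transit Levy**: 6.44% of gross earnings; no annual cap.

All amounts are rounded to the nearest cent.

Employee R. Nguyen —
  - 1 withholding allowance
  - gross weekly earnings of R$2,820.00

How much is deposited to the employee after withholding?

Provincial Income Tax: taxable = R$2,820.00 − 1×R$240.00 = R$2,580.00
  R$292.66 + 22.24% × (R$2,580.00 − R$2,200.00) = R$292.66 + 22.24% × R$380.00 = R$377.17
Solidarity Surcharge: 5.7% × R$2,820.00 = R$160.74
Social Insurance: 6.3% × R$2,820.00 = R$177.66
Transit Levy: 6.44% × R$2,820.00 = R$181.61
Total withheld: R$377.17 + R$160.74 + R$177.66 + R$181.61 = R$897.18
Net pay: R$2,820.00 − R$897.18 = R$1,922.82

R$1,922.82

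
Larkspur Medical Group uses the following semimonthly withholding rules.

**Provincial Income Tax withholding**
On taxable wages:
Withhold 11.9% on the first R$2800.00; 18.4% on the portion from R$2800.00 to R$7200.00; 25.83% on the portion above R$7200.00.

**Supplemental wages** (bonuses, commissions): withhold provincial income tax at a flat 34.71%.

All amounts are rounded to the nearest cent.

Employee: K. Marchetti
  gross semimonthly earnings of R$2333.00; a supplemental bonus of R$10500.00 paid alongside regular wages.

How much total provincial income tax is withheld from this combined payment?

R$3922.18

Provincial Income Tax: taxable = R$2333.00
  11.9% × R$2333.00 = R$277.63
Supplemental (34.71% flat on bonus): 34.71% × R$10500.00 = R$3644.55
Total provincial income tax: R$277.63 + R$3644.55 = R$3922.18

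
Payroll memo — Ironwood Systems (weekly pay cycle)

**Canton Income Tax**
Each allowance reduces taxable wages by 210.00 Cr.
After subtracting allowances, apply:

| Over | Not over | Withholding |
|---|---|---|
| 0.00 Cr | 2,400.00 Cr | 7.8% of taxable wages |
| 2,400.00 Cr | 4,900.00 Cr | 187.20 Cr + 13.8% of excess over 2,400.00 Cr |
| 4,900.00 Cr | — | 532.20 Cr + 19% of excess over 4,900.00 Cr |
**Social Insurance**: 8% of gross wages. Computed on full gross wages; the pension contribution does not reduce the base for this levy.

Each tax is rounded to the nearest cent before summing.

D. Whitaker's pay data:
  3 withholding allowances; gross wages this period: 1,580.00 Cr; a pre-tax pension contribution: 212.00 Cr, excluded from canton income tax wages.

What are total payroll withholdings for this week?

183.96 Cr

Canton Income Tax: taxable = 1,580.00 Cr − 212.00 Cr − 3×210.00 Cr = 738.00 Cr
  7.8% × 738.00 Cr = 57.56 Cr
Social Insurance: 8% × 1,580.00 Cr = 126.40 Cr
Total: 57.56 Cr + 126.40 Cr = 183.96 Cr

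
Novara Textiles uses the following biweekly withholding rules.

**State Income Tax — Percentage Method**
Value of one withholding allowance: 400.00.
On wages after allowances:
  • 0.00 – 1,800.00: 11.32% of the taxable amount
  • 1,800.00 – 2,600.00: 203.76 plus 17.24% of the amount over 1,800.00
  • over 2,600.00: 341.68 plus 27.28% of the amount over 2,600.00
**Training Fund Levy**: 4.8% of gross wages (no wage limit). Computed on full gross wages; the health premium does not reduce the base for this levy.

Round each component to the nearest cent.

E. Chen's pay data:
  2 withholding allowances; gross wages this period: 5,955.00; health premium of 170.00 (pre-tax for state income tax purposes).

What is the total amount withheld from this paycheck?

1,278.15

State Income Tax: taxable = 5,955.00 − 170.00 − 2×400.00 = 4,985.00
  341.68 + 27.28% × (4,985.00 − 2,600.00) = 341.68 + 27.28% × 2,385.00 = 992.31
Training Fund Levy: 4.8% × 5,955.00 = 285.84
Total: 992.31 + 285.84 = 1,278.15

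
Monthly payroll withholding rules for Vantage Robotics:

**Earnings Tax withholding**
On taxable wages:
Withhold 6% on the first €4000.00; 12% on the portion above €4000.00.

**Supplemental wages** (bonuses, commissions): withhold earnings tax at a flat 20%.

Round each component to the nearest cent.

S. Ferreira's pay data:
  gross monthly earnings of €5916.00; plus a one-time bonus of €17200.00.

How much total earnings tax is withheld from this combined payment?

Earnings Tax: taxable = €5916.00
  €240.00 + 12% × (€5916.00 − €4000.00) = €240.00 + 12% × €1916.00 = €469.92
Supplemental (20% flat on bonus): 20% × €17200.00 = €3440.00
Total earnings tax: €469.92 + €3440.00 = €3909.92

€3909.92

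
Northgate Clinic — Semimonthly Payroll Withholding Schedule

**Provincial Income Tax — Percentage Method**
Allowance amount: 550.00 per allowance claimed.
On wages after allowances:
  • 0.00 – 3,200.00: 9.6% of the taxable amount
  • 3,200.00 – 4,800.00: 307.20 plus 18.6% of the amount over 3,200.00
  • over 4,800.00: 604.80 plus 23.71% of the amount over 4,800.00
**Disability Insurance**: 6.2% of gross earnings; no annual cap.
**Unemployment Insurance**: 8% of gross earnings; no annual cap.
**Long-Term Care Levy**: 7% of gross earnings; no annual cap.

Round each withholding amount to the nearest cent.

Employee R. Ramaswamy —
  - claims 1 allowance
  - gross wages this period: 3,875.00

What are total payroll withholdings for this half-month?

1,151.95

Provincial Income Tax: taxable = 3,875.00 − 1×550.00 = 3,325.00
  307.20 + 18.6% × (3,325.00 − 3,200.00) = 307.20 + 18.6% × 125.00 = 330.45
Disability Insurance: 6.2% × 3,875.00 = 240.25
Unemployment Insurance: 8% × 3,875.00 = 310.00
Long-Term Care Levy: 7% × 3,875.00 = 271.25
Total: 330.45 + 240.25 + 310.00 + 271.25 = 1,151.95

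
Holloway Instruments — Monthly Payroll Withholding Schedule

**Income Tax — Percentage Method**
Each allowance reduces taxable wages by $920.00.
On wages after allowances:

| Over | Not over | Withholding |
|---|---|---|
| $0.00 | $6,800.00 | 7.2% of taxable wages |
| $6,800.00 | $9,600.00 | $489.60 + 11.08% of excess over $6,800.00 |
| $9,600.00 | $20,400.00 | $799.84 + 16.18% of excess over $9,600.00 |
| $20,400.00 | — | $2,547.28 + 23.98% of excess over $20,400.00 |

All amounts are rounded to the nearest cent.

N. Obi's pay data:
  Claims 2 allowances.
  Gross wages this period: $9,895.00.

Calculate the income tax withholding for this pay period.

Income Tax: taxable = $9,895.00 − 2×$920.00 = $8,055.00
  $489.60 + 11.08% × ($8,055.00 − $6,800.00) = $489.60 + 11.08% × $1,255.00 = $628.65

$628.65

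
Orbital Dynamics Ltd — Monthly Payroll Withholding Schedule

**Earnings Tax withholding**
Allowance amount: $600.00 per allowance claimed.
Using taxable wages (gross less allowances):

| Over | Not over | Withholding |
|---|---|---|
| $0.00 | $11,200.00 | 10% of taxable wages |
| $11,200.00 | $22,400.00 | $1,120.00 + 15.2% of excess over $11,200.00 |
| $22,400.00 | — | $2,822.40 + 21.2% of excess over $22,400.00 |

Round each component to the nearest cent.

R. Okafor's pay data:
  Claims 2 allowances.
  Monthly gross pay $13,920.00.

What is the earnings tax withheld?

Earnings Tax: taxable = $13,920.00 − 2×$600.00 = $12,720.00
  $1,120.00 + 15.2% × ($12,720.00 − $11,200.00) = $1,120.00 + 15.2% × $1,520.00 = $1,351.04

$1,351.04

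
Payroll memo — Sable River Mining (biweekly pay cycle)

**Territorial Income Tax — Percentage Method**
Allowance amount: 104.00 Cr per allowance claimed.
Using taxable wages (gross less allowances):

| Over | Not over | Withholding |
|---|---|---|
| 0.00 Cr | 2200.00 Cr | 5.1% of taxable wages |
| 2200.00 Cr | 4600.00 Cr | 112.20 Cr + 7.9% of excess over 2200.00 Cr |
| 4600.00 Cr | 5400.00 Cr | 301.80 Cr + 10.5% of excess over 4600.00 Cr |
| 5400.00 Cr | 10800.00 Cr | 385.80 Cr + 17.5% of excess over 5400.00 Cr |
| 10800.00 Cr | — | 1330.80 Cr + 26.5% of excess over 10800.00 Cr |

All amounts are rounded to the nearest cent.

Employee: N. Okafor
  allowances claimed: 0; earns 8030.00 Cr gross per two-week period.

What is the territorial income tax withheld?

Territorial Income Tax: taxable = 8030.00 Cr
  385.80 Cr + 17.5% × (8030.00 Cr − 5400.00 Cr) = 385.80 Cr + 17.5% × 2630.00 Cr = 846.05 Cr

846.05 Cr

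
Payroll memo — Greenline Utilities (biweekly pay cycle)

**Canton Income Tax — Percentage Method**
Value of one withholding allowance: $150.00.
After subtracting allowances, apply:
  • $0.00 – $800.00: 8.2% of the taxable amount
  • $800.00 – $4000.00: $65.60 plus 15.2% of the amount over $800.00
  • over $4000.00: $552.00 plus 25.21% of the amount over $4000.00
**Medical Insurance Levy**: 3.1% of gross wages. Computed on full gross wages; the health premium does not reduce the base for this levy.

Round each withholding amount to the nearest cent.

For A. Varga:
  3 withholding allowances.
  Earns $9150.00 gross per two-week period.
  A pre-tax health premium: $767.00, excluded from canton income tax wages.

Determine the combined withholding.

Canton Income Tax: taxable = $9150.00 − $767.00 − 3×$150.00 = $7933.00
  $552.00 + 25.21% × ($7933.00 − $4000.00) = $552.00 + 25.21% × $3933.00 = $1543.51
Medical Insurance Levy: 3.1% × $9150.00 = $283.65
Total: $1543.51 + $283.65 = $1827.16

$1827.16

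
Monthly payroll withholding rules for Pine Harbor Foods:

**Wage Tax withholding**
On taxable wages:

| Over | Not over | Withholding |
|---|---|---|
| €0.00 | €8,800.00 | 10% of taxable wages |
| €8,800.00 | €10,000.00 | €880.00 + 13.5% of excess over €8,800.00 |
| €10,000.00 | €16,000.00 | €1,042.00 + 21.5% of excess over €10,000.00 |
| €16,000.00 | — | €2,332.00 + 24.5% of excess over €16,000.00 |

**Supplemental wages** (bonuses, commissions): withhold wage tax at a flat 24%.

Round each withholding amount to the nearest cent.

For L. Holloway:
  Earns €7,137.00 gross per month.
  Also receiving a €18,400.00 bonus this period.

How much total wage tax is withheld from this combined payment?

€5,129.70

Wage Tax: taxable = €7,137.00
  10% × €7,137.00 = €713.70
Supplemental (24% flat on bonus): 24% × €18,400.00 = €4,416.00
Total wage tax: €713.70 + €4,416.00 = €5,129.70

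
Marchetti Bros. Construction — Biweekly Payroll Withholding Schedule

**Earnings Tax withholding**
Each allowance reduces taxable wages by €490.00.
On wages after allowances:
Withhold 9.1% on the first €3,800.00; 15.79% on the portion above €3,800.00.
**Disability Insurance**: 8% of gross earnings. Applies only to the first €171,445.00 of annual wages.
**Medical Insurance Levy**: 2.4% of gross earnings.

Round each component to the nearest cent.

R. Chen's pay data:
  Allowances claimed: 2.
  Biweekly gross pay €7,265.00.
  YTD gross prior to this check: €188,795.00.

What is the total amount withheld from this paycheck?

Earnings Tax: taxable = €7,265.00 − 2×€490.00 = €6,285.00
  €345.80 + 15.79% × (€6,285.00 − €3,800.00) = €345.80 + 15.79% × €2,485.00 = €738.18
Disability Insurance: YTD €188,795.00 ≥ cap €171,445.00 → €0.00
Medical Insurance Levy: 2.4% × €7,265.00 = €174.36
Total: €738.18 + €0.00 + €174.36 = €912.54

€912.54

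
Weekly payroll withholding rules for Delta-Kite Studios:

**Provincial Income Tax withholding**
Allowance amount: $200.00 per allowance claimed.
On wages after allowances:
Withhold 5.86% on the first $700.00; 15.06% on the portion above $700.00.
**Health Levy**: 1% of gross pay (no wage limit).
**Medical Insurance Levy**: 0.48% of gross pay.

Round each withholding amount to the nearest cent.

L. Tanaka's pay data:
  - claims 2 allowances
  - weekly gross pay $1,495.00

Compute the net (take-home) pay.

$1,372.36

Provincial Income Tax: taxable = $1,495.00 − 2×$200.00 = $1,095.00
  $41.02 + 15.06% × ($1,095.00 − $700.00) = $41.02 + 15.06% × $395.00 = $100.51
Health Levy: 1% × $1,495.00 = $14.95
Medical Insurance Levy: 0.48% × $1,495.00 = $7.18
Total withheld: $100.51 + $14.95 + $7.18 = $122.64
Net pay: $1,495.00 − $122.64 = $1,372.36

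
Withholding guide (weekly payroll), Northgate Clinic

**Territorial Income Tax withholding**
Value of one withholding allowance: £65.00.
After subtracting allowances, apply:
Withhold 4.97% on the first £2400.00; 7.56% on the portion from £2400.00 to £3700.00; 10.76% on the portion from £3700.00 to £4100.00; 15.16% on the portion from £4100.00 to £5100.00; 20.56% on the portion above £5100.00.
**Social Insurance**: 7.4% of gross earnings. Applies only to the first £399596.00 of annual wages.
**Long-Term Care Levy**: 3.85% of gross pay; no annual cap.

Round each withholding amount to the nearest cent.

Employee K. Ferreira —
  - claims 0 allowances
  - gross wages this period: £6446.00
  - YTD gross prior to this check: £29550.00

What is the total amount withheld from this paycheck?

Territorial Income Tax: taxable = £6446.00
  £412.20 + 20.56% × (£6446.00 − £5100.00) = £412.20 + 20.56% × £1346.00 = £688.94
Social Insurance: 7.4% × £6446.00 = £477.00
Long-Term Care Levy: 3.85% × £6446.00 = £248.17
Total: £688.94 + £477.00 + £248.17 = £1414.11

£1414.11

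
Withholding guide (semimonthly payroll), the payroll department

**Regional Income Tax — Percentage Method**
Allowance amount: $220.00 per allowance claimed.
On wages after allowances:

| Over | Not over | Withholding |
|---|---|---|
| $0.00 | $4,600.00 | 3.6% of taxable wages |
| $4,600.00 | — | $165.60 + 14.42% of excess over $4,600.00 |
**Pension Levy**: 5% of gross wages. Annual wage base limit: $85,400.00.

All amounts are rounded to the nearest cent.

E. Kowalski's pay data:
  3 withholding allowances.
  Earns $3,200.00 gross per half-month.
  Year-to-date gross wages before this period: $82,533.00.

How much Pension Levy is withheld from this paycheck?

Pension Levy: cap $85,400.00 − YTD $82,533.00 = $2,867.00 subject; 5% × $2,867.00 = $143.35

$143.35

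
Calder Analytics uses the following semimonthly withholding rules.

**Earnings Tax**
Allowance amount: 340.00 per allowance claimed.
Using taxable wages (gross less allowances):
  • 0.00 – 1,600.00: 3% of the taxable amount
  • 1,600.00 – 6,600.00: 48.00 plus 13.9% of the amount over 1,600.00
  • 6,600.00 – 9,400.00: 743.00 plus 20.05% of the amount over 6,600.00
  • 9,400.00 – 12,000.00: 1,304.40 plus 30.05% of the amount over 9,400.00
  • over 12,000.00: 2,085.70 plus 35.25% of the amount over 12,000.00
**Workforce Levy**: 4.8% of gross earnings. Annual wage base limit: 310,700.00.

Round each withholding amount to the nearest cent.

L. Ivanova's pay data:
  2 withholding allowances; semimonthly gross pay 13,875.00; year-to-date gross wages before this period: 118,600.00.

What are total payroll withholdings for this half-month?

3,172.94

Earnings Tax: taxable = 13,875.00 − 2×340.00 = 13,195.00
  2,085.70 + 35.25% × (13,195.00 − 12,000.00) = 2,085.70 + 35.25% × 1,195.00 = 2,506.94
Workforce Levy: 4.8% × 13,875.00 = 666.00
Total: 2,506.94 + 666.00 = 3,172.94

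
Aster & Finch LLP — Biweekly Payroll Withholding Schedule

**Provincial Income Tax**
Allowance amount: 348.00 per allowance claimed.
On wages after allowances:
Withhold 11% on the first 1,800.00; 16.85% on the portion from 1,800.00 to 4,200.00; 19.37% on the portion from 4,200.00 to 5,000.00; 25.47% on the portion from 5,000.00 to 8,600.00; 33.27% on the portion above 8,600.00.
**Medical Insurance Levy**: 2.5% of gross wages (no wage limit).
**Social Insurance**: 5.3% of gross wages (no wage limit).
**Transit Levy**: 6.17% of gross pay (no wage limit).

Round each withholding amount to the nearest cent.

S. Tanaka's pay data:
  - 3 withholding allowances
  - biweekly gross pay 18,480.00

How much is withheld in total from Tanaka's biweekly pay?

7,195.68

Provincial Income Tax: taxable = 18,480.00 − 3×348.00 = 17,436.00
  1,674.28 + 33.27% × (17,436.00 − 8,600.00) = 1,674.28 + 33.27% × 8,836.00 = 4,614.02
Medical Insurance Levy: 2.5% × 18,480.00 = 462.00
Social Insurance: 5.3% × 18,480.00 = 979.44
Transit Levy: 6.17% × 18,480.00 = 1,140.22
Total: 4,614.02 + 462.00 + 979.44 + 1,140.22 = 7,195.68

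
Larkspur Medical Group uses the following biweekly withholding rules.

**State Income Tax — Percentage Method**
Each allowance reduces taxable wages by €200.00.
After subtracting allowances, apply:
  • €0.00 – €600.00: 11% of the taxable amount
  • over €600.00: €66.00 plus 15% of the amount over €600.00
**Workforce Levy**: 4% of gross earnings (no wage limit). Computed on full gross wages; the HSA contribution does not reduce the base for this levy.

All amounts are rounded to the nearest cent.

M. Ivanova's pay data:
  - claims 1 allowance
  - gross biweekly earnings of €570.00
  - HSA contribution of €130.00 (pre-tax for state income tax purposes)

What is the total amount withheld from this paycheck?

€49.20

State Income Tax: taxable = €570.00 − €130.00 − 1×€200.00 = €240.00
  11% × €240.00 = €26.40
Workforce Levy: 4% × €570.00 = €22.80
Total: €26.40 + €22.80 = €49.20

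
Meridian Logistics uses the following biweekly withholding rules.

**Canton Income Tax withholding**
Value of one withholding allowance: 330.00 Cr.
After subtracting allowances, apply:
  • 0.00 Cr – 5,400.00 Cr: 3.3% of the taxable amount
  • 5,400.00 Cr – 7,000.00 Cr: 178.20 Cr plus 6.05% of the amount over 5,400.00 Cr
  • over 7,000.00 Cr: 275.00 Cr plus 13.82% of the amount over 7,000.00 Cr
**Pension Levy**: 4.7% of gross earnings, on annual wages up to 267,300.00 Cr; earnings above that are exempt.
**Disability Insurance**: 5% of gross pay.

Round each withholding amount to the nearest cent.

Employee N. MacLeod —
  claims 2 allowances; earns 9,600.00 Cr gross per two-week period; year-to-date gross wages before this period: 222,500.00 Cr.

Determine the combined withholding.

1,474.31 Cr

Canton Income Tax: taxable = 9,600.00 Cr − 2×330.00 Cr = 8,940.00 Cr
  275.00 Cr + 13.82% × (8,940.00 Cr − 7,000.00 Cr) = 275.00 Cr + 13.82% × 1,940.00 Cr = 543.11 Cr
Pension Levy: 4.7% × 9,600.00 Cr = 451.20 Cr
Disability Insurance: 5% × 9,600.00 Cr = 480.00 Cr
Total: 543.11 Cr + 451.20 Cr + 480.00 Cr = 1,474.31 Cr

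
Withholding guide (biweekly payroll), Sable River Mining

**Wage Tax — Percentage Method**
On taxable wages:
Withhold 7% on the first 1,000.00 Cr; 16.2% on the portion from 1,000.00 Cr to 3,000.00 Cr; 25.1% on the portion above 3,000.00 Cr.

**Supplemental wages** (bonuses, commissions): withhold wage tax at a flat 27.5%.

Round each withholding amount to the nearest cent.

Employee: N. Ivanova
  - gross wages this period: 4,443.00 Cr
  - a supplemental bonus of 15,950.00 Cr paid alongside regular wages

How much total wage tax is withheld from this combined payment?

Wage Tax: taxable = 4,443.00 Cr
  394.00 Cr + 25.1% × (4,443.00 Cr − 3,000.00 Cr) = 394.00 Cr + 25.1% × 1,443.00 Cr = 756.19 Cr
Supplemental (27.5% flat on bonus): 27.5% × 15,950.00 Cr = 4,386.25 Cr
Total wage tax: 756.19 Cr + 4,386.25 Cr = 5,142.44 Cr

5,142.44 Cr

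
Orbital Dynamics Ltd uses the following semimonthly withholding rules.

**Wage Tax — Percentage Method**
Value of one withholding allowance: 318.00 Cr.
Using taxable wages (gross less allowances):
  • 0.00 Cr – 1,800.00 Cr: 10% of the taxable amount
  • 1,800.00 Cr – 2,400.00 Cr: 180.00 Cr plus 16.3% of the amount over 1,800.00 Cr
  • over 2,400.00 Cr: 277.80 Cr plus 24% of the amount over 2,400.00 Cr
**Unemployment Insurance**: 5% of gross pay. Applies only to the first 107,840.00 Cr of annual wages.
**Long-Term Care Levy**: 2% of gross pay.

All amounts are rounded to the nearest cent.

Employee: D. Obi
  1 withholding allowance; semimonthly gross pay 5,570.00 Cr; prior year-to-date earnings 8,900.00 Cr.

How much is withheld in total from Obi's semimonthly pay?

1,352.18 Cr

Wage Tax: taxable = 5,570.00 Cr − 1×318.00 Cr = 5,252.00 Cr
  277.80 Cr + 24% × (5,252.00 Cr − 2,400.00 Cr) = 277.80 Cr + 24% × 2,852.00 Cr = 962.28 Cr
Unemployment Insurance: 5% × 5,570.00 Cr = 278.50 Cr
Long-Term Care Levy: 2% × 5,570.00 Cr = 111.40 Cr
Total: 962.28 Cr + 278.50 Cr + 111.40 Cr = 1,352.18 Cr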